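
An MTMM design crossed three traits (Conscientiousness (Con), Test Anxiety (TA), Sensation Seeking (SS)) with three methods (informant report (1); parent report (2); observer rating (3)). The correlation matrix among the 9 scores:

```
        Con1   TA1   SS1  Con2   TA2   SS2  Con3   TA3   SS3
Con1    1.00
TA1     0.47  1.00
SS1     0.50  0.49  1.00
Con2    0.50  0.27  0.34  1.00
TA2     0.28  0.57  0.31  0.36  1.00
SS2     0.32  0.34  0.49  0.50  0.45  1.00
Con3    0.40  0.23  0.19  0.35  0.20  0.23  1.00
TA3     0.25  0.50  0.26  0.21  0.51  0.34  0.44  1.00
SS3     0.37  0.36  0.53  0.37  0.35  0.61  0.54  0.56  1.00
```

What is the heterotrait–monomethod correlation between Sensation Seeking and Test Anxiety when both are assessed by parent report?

0.45

Different traits, same method: r(SS2, TA2) = 0.45.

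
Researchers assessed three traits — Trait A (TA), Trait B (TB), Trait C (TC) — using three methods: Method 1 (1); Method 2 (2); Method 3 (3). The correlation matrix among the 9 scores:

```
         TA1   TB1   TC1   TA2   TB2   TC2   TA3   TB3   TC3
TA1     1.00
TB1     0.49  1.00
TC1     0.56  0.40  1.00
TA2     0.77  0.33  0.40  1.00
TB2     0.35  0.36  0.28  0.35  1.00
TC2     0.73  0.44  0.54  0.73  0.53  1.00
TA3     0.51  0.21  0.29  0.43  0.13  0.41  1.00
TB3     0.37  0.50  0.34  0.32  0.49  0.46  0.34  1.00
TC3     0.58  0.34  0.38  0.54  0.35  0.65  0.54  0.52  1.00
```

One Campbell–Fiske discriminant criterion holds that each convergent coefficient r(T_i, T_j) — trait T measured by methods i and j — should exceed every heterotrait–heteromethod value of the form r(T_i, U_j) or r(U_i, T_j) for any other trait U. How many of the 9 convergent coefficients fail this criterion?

Each convergent coefficient versus the relevant comparison correlations:
TA (methods 1·2): 0.77 vs {0.35, 0.33, 0.73, 0.40} → pass.
TA (methods 1·3): 0.51 vs {0.37, 0.21, 0.58, 0.29} → fail.
TA (methods 2·3): 0.43 vs {0.32, 0.13, 0.54, 0.41} → fail.
TB (methods 1·2): 0.36 vs {0.33, 0.35, 0.44, 0.28} → fail.
TB (methods 1·3): 0.50 vs {0.21, 0.37, 0.34, 0.34} → pass.
TB (methods 2·3): 0.49 vs {0.13, 0.32, 0.35, 0.46} → pass.
TC (methods 1·2): 0.54 vs {0.40, 0.73, 0.28, 0.44} → fail.
TC (methods 1·3): 0.38 vs {0.29, 0.58, 0.34, 0.34} → fail.
TC (methods 2·3): 0.65 vs {0.41, 0.54, 0.46, 0.35} → pass.
5 of 9 fail.

5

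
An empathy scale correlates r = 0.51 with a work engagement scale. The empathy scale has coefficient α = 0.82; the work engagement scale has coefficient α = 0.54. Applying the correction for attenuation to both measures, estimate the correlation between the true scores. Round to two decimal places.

r_true = r_obs / √(r_xx · r_yy) = 0.51 / √(0.82 × 0.54) = 0.51 / √0.4428 = 0.51 / 0.6654 ≈ 0.77.

0.77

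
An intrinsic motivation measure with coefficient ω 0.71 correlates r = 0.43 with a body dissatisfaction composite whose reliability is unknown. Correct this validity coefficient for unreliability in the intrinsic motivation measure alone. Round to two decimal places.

Single correction: r_c = r_obs / √r_xx = 0.43 / √0.71 = 0.43 / 0.8426 ≈ 0.51.

0.51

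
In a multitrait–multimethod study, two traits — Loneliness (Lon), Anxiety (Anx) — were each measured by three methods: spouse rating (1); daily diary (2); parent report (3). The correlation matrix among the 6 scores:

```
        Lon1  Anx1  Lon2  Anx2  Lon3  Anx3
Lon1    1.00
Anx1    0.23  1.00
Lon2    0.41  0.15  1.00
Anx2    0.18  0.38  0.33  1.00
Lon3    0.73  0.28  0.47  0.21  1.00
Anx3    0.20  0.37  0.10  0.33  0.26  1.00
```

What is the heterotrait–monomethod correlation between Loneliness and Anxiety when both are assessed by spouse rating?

0.23

Different traits, same method: r(Lon1, Anx1) = 0.23.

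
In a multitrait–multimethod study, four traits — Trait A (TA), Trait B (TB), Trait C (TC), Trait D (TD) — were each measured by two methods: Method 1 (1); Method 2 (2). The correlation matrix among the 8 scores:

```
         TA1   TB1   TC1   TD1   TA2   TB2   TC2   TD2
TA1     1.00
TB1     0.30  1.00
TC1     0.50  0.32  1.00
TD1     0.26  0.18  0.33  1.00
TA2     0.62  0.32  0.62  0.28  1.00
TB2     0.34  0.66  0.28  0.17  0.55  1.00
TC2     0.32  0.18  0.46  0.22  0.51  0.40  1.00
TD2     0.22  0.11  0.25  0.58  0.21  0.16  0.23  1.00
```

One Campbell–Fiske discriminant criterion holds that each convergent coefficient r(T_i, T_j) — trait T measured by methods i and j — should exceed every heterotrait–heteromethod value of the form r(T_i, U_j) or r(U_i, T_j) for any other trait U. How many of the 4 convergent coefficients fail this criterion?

2

Each convergent coefficient versus the relevant comparison correlations:
TA (methods 1·2): 0.62 vs {0.34, 0.32, 0.32, 0.62, 0.22, 0.28} → fail.
TB (methods 1·2): 0.66 vs {0.32, 0.34, 0.18, 0.28, 0.11, 0.17} → pass.
TC (methods 1·2): 0.46 vs {0.62, 0.32, 0.28, 0.18, 0.25, 0.22} → fail.
TD (methods 1·2): 0.58 vs {0.28, 0.22, 0.17, 0.11, 0.22, 0.25} → pass.
2 of 4 fail.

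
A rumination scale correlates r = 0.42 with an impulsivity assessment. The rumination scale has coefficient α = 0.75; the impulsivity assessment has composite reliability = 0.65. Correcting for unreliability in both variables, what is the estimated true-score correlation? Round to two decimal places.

0.60

r_true = r_obs / √(r_xx · r_yy) = 0.42 / √(0.75 × 0.65) = 0.42 / √0.4875 = 0.42 / 0.6982 ≈ 0.60.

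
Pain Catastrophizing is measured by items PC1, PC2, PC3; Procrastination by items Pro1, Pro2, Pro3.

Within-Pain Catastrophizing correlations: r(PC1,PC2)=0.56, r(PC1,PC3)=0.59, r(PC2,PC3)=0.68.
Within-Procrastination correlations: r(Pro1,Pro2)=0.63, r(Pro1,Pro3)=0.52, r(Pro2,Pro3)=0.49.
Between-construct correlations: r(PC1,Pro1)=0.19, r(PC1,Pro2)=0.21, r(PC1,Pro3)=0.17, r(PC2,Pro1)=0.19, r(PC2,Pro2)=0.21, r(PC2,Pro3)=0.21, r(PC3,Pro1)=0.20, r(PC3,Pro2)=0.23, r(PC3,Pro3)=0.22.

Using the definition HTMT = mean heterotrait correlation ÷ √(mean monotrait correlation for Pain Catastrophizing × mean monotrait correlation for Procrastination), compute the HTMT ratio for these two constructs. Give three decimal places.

Between-construct mean = 1.83/9 = 0.2033.
Mean within-PC = 1.83/3 = 0.6100; mean within-Pro = 1.64/3 = 0.5467.
Geometric mean = √(0.6100 × 0.5467) = 0.5775.
HTMT = 0.2033 / 0.5775 = 0.352.

0.352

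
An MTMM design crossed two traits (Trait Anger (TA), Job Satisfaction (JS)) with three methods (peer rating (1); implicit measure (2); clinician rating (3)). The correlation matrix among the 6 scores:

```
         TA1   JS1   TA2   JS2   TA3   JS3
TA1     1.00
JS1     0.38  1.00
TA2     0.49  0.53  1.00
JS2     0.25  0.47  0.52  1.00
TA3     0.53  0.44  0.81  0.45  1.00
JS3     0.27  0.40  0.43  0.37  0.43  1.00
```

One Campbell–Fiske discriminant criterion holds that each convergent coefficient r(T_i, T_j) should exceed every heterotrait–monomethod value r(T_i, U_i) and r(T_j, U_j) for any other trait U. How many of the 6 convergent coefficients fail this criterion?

Checking each validity diagonal entry against its comparison values:
TA (methods 1·2): 0.49 vs {0.38, 0.52} → fail.
TA (methods 1·3): 0.53 vs {0.38, 0.43} → pass.
TA (methods 2·3): 0.81 vs {0.52, 0.43} → pass.
JS (methods 1·2): 0.47 vs {0.38, 0.52} → fail.
JS (methods 1·3): 0.40 vs {0.38, 0.43} → fail.
JS (methods 2·3): 0.37 vs {0.52, 0.43} → fail.
4 of 6 fail.

4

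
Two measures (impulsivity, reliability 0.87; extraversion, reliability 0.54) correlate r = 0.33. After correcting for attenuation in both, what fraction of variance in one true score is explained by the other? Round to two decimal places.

0.23

Disattenuated r = 0.33 / √(0.87 × 0.54) = 0.33 / 0.6854 = 0.4815.
Shared true-score variance = 0.4815² = 0.2318 ≈ 0.23.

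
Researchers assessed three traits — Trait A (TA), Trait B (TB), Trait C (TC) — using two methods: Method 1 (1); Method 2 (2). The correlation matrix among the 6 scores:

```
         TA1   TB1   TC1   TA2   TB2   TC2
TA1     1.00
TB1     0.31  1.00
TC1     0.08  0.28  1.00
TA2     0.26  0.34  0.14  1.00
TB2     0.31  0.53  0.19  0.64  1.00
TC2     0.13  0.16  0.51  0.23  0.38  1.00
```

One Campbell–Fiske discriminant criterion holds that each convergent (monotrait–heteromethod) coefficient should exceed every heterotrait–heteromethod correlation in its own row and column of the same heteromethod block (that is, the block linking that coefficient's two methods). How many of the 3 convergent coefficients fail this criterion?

Checking each validity diagonal entry against its comparison values:
TA (methods 1·2): 0.26 vs {0.31, 0.34, 0.13, 0.14} → fail.
TB (methods 1·2): 0.53 vs {0.34, 0.31, 0.16, 0.19} → pass.
TC (methods 1·2): 0.51 vs {0.14, 0.13, 0.19, 0.16} → pass.
1 of 3 fail.

1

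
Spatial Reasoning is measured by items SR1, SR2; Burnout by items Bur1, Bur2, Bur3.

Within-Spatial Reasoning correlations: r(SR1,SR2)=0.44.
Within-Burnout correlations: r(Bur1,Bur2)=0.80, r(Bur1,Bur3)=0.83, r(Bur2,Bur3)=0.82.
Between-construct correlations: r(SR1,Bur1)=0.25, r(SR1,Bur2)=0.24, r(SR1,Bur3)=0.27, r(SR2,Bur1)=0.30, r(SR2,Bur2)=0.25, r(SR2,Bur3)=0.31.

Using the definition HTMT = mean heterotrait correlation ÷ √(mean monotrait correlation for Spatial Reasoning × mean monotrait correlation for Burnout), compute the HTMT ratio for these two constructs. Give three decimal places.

Mean heterotrait r = 1.62/6 = 0.2700.
Mean within-SR = 0.44/1 = 0.4400; mean within-Bur = 2.45/3 = 0.8167.
Geometric mean = √(0.4400 × 0.8167) = 0.5995.
HTMT = 0.2700 / 0.5995 = 0.450.

0.450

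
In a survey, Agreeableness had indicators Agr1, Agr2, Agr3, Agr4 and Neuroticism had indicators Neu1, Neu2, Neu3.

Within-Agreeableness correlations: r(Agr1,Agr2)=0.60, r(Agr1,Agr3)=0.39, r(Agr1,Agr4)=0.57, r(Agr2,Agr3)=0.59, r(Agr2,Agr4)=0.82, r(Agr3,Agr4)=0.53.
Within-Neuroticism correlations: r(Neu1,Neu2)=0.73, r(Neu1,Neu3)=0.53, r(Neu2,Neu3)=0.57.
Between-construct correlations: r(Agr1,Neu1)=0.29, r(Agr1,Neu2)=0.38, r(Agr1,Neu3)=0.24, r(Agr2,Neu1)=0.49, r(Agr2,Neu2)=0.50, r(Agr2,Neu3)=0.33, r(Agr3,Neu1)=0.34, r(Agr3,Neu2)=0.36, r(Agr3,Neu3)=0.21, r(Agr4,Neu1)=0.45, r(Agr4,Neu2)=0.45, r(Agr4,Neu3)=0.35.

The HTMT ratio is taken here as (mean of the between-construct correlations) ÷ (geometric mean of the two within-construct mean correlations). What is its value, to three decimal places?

0.613

Between-construct mean = 4.39/12 = 0.3658.
Mean within-Agr = 3.50/6 = 0.5833; mean within-Neu = 1.83/3 = 0.6100.
Geometric mean = √(0.5833 × 0.6100) = 0.5965.
HTMT = 0.3658 / 0.5965 = 0.613.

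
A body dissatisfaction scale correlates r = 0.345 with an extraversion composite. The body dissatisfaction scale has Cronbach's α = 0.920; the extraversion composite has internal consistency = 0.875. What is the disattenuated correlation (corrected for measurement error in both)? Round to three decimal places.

0.385

r_true = r_obs / √(r_xx · r_yy) = 0.345 / √(0.920 × 0.875) = 0.345 / √0.805000 = 0.345 / 0.8972 ≈ 0.385.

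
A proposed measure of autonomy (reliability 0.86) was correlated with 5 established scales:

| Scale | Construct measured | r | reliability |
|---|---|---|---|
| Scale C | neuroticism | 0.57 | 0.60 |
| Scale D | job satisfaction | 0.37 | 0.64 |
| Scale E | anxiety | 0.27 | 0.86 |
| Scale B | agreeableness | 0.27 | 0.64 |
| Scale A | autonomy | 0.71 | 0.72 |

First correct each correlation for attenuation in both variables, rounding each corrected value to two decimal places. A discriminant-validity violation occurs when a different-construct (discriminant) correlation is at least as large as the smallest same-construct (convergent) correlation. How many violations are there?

0

Disattenuated r (r / √(r_scale · r_new)):
  Scale C (disc): 0.57 / √(0.60·0.86) = 0.79
  Scale D (disc): 0.37 / √(0.64·0.86) = 0.50
  Scale E (disc): 0.27 / √(0.86·0.86) = 0.31
  Scale B (disc): 0.27 / √(0.64·0.86) = 0.36
  Scale A (conv): 0.71 / √(0.72·0.86) = 0.90
Smallest convergent = 0.90. Discriminant values: 0.79, 0.50, 0.31, 0.36; count ≥ 0.90 → 0.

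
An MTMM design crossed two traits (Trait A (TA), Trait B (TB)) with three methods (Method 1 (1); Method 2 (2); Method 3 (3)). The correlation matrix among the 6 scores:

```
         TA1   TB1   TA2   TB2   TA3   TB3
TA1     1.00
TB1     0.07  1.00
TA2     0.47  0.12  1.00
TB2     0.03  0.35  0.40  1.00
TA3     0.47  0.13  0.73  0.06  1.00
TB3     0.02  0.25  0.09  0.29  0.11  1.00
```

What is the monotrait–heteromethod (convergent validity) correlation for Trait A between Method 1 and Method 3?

Same trait (TA), different methods: r(TA1, TA3) = 0.47.

0.47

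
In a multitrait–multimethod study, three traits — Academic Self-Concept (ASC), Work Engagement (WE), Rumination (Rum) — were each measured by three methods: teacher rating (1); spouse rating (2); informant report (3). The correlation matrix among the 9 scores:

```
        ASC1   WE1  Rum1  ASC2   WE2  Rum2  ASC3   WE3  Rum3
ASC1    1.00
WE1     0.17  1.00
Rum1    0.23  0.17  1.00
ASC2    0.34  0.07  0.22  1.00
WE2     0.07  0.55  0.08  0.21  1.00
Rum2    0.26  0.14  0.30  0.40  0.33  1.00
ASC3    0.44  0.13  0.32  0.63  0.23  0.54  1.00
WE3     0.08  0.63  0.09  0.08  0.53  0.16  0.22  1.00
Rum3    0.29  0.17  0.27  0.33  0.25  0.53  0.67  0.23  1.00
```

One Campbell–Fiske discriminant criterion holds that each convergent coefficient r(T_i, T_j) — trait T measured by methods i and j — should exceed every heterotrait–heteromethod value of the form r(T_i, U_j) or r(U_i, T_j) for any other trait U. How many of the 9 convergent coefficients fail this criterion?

2

Convergent coefficients and their comparison sets:
ASC (methods 1·2): 0.34 vs {0.07, 0.07, 0.26, 0.22} → pass.
ASC (methods 1·3): 0.44 vs {0.08, 0.13, 0.29, 0.32} → pass.
ASC (methods 2·3): 0.63 vs {0.08, 0.23, 0.33, 0.54} → pass.
WE (methods 1·2): 0.55 vs {0.07, 0.07, 0.14, 0.08} → pass.
WE (methods 1·3): 0.63 vs {0.13, 0.08, 0.17, 0.09} → pass.
WE (methods 2·3): 0.53 vs {0.23, 0.08, 0.25, 0.16} → pass.
Rum (methods 1·2): 0.30 vs {0.22, 0.26, 0.08, 0.14} → pass.
Rum (methods 1·3): 0.27 vs {0.32, 0.29, 0.09, 0.17} → fail.
Rum (methods 2·3): 0.53 vs {0.54, 0.33, 0.16, 0.25} → fail.
2 of 9 fail.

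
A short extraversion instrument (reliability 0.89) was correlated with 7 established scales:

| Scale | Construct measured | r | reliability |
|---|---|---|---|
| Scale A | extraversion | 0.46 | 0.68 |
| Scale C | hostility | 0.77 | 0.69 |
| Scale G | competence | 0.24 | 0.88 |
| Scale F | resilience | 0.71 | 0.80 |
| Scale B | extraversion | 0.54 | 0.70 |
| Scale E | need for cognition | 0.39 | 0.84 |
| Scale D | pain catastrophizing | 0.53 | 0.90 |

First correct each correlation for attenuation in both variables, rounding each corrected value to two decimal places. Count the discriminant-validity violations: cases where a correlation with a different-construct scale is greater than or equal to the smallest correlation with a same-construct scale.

Disattenuated r (r / √(r_scale · r_new)):
  Scale A (conv): 0.46 / √(0.68·0.89) = 0.59
  Scale C (disc): 0.77 / √(0.69·0.89) = 0.98
  Scale G (disc): 0.24 / √(0.88·0.89) = 0.27
  Scale F (disc): 0.71 / √(0.80·0.89) = 0.84
  Scale B (conv): 0.54 / √(0.70·0.89) = 0.68
  Scale E (disc): 0.39 / √(0.84·0.89) = 0.45
  Scale D (disc): 0.53 / √(0.90·0.89) = 0.59
Smallest convergent = 0.59. Discriminant values: 0.98, 0.27, 0.84, 0.45, 0.59; count ≥ 0.59 → 3.

3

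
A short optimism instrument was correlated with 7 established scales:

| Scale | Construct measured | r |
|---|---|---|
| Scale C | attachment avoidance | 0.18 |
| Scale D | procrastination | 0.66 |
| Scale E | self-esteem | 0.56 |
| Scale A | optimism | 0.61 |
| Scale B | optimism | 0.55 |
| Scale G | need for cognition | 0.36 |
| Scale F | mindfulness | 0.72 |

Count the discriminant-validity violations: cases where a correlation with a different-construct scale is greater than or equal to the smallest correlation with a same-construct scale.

3

Convergent (same construct = optimism): Scale A, Scale B.
Smallest convergent = 0.55. Discriminant values: 0.18, 0.66, 0.56, 0.36, 0.72; count ≥ 0.55 → 3.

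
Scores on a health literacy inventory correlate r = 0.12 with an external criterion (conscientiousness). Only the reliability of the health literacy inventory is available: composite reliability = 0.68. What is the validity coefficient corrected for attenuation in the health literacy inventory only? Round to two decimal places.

0.15

Single correction: r_c = r_obs / √r_xx = 0.12 / √0.68 = 0.12 / 0.8246 ≈ 0.15.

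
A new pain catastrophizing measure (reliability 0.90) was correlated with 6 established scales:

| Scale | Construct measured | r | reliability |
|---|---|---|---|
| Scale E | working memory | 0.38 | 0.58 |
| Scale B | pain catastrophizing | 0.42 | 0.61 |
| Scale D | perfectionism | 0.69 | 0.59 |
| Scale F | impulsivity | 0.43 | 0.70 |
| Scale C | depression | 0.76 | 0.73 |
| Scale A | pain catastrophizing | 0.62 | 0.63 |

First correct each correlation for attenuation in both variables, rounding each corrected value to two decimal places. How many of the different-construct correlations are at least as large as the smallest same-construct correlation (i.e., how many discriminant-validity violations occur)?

2

Disattenuated r (r / √(r_scale · r_new)):
  Scale E (disc): 0.38 / √(0.58·0.90) = 0.53
  Scale B (conv): 0.42 / √(0.61·0.90) = 0.57
  Scale D (disc): 0.69 / √(0.59·0.90) = 0.95
  Scale F (disc): 0.43 / √(0.70·0.90) = 0.54
  Scale C (disc): 0.76 / √(0.73·0.90) = 0.94
  Scale A (conv): 0.62 / √(0.63·0.90) = 0.82
Smallest convergent = 0.57. Discriminant values: 0.53, 0.95, 0.54, 0.94; count ≥ 0.57 → 2.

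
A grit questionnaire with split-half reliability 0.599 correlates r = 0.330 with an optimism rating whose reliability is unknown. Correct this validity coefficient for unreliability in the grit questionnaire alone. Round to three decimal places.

Single correction: r_c = r_obs / √r_xx = 0.330 / √0.599 = 0.330 / 0.7740 ≈ 0.426.

0.426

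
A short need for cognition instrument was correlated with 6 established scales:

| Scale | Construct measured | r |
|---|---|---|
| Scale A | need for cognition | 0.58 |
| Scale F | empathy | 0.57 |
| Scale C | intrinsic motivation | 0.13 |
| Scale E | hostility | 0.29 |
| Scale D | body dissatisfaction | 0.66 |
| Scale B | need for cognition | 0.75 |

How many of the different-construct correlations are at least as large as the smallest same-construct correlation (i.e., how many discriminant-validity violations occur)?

1

Convergent (same construct = need for cognition): Scale A, Scale B.
Smallest convergent = 0.58. Discriminant values: 0.57, 0.13, 0.29, 0.66; count ≥ 0.58 → 1.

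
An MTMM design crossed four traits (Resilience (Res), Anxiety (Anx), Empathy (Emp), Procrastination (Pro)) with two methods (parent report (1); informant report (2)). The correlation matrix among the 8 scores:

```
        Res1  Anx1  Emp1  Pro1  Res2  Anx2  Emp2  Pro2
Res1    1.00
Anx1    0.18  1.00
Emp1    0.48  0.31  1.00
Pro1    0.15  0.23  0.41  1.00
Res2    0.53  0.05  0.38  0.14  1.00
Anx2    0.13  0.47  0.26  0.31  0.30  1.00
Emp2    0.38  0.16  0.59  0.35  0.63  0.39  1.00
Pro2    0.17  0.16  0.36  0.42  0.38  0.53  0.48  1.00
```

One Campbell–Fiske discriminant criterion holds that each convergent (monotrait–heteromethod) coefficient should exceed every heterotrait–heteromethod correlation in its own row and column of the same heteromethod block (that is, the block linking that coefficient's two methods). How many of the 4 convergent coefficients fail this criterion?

0

Checking each validity diagonal entry against its comparison values:
Res (methods 1·2): 0.53 vs {0.13, 0.05, 0.38, 0.38, 0.17, 0.14} → pass.
Anx (methods 1·2): 0.47 vs {0.05, 0.13, 0.16, 0.26, 0.16, 0.31} → pass.
Emp (methods 1·2): 0.59 vs {0.38, 0.38, 0.26, 0.16, 0.36, 0.35} → pass.
Pro (methods 1·2): 0.42 vs {0.14, 0.17, 0.31, 0.16, 0.35, 0.36} → pass.
0 of 4 fail.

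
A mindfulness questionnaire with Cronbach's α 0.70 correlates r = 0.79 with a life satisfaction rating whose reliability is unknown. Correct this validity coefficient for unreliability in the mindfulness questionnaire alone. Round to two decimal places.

0.94

Single correction: r_c = r_obs / √r_xx = 0.79 / √0.70 = 0.79 / 0.8367 ≈ 0.94.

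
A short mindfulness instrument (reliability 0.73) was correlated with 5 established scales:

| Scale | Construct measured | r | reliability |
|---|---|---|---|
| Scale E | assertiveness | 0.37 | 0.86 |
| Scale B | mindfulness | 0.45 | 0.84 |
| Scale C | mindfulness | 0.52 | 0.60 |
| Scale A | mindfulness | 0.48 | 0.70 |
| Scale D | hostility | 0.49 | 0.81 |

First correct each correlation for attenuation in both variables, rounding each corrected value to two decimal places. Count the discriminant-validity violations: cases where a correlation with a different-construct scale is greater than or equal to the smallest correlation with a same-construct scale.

Disattenuated r (r / √(r_scale · r_new)):
  Scale E (disc): 0.37 / √(0.86·0.73) = 0.47
  Scale B (conv): 0.45 / √(0.84·0.73) = 0.57
  Scale C (conv): 0.52 / √(0.60·0.73) = 0.79
  Scale A (conv): 0.48 / √(0.70·0.73) = 0.67
  Scale D (disc): 0.49 / √(0.81·0.73) = 0.64
Smallest convergent = 0.57. Discriminant values: 0.47, 0.64; count ≥ 0.57 → 1.

1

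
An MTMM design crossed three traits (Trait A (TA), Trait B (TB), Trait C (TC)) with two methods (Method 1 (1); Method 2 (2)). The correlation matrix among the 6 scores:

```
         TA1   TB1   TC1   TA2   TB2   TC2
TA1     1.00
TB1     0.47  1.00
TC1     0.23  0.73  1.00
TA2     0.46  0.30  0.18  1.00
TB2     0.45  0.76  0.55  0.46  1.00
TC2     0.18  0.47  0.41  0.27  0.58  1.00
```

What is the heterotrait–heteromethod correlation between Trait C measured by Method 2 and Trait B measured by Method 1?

Different traits and methods: r(TC2, TB1) = 0.47.

0.47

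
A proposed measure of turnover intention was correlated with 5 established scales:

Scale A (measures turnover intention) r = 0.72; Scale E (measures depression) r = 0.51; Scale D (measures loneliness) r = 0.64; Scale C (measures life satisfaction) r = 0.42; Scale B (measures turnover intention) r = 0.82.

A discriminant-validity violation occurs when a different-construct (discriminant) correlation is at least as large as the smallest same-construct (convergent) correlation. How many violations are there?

Convergent (same construct = turnover intention): Scale A, Scale B.
Smallest convergent = 0.72. Discriminant values: 0.51, 0.64, 0.42; count ≥ 0.72 → 0.

0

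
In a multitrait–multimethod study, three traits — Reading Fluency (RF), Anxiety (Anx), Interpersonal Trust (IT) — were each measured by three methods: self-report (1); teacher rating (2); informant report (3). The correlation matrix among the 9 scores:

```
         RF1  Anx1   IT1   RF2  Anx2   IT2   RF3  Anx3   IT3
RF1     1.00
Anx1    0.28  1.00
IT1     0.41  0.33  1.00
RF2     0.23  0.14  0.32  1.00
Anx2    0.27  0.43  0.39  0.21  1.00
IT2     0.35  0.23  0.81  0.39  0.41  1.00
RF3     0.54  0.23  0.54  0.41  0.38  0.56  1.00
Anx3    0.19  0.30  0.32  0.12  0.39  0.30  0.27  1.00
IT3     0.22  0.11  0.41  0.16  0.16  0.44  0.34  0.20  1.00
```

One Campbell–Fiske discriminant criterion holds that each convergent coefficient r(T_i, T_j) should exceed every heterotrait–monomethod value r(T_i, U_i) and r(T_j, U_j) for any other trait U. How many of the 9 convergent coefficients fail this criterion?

4

Checking each validity diagonal entry against its comparison values:
RF (methods 1·2): 0.23 vs {0.28, 0.21, 0.41, 0.39} → fail.
RF (methods 1·3): 0.54 vs {0.28, 0.27, 0.41, 0.34} → pass.
RF (methods 2·3): 0.41 vs {0.21, 0.27, 0.39, 0.34} → pass.
Anx (methods 1·2): 0.43 vs {0.28, 0.21, 0.33, 0.41} → pass.
Anx (methods 1·3): 0.30 vs {0.28, 0.27, 0.33, 0.20} → fail.
Anx (methods 2·3): 0.39 vs {0.21, 0.27, 0.41, 0.20} → fail.
IT (methods 1·2): 0.81 vs {0.41, 0.39, 0.33, 0.41} → pass.
IT (methods 1·3): 0.41 vs {0.41, 0.34, 0.33, 0.20} → fail.
IT (methods 2·3): 0.44 vs {0.39, 0.34, 0.41, 0.20} → pass.
4 of 9 fail.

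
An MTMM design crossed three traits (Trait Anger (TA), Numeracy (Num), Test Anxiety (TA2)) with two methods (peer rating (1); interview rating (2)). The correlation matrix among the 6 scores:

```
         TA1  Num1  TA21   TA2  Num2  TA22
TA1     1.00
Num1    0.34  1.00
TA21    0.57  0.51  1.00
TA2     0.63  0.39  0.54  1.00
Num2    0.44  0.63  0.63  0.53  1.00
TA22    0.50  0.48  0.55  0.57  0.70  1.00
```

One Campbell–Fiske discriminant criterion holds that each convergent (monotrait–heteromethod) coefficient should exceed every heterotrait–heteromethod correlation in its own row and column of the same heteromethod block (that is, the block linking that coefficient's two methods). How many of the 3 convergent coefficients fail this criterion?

Each convergent coefficient versus the relevant comparison correlations:
TA (methods 1·2): 0.63 vs {0.44, 0.39, 0.50, 0.54} → pass.
Num (methods 1·2): 0.63 vs {0.39, 0.44, 0.48, 0.63} → fail.
TA2 (methods 1·2): 0.55 vs {0.54, 0.50, 0.63, 0.48} → fail.
2 of 3 fail.

2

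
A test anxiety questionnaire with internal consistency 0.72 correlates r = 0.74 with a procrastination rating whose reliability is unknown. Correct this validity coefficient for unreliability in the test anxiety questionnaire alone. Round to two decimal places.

Single correction: r_c = r_obs / √r_xx = 0.74 / √0.72 = 0.74 / 0.8485 ≈ 0.87.

0.87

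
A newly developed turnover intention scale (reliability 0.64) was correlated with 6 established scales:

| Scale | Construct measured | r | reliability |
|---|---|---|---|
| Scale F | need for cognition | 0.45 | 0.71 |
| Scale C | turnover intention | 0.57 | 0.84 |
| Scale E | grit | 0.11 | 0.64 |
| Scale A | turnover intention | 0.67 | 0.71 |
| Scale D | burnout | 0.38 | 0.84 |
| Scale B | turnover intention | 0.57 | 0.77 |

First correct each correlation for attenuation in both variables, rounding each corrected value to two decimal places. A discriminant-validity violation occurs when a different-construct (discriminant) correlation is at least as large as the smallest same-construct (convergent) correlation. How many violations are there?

0

Disattenuated r (r / √(r_scale · r_new)):
  Scale F (disc): 0.45 / √(0.71·0.64) = 0.67
  Scale C (conv): 0.57 / √(0.84·0.64) = 0.78
  Scale E (disc): 0.11 / √(0.64·0.64) = 0.17
  Scale A (conv): 0.67 / √(0.71·0.64) = 0.99
  Scale D (disc): 0.38 / √(0.84·0.64) = 0.52
  Scale B (conv): 0.57 / √(0.77·0.64) = 0.81
Smallest convergent = 0.78. Discriminant values: 0.67, 0.17, 0.52; count ≥ 0.78 → 0.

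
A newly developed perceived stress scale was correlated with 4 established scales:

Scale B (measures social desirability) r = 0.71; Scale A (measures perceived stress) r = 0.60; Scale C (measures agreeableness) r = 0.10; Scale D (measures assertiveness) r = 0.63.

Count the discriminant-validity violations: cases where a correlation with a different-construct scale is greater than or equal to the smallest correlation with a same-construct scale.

Convergent (same construct = perceived stress): Scale A.
Smallest convergent = 0.60. Discriminant values: 0.71, 0.10, 0.63; count ≥ 0.60 → 2.

2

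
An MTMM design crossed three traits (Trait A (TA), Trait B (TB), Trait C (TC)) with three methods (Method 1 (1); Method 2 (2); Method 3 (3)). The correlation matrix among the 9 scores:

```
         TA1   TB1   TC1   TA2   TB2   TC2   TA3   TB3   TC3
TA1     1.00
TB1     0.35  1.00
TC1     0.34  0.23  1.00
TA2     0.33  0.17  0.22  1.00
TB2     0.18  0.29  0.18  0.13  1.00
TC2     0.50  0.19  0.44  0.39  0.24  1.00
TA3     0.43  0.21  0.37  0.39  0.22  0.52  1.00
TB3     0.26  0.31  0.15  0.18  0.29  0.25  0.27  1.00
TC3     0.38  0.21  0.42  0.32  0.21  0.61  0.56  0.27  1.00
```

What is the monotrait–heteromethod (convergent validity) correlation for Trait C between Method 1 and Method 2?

Same trait (TC), different methods: r(TC1, TC2) = 0.44.

0.44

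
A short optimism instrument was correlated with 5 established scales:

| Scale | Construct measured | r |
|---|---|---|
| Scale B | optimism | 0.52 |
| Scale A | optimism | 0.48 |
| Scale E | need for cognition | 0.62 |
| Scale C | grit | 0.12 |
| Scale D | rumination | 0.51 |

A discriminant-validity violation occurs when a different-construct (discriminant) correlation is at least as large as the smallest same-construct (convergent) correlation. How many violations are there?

2

Convergent (same construct = optimism): Scale B, Scale A.
Smallest convergent = 0.48. Discriminant values: 0.62, 0.12, 0.51; count ≥ 0.48 → 2.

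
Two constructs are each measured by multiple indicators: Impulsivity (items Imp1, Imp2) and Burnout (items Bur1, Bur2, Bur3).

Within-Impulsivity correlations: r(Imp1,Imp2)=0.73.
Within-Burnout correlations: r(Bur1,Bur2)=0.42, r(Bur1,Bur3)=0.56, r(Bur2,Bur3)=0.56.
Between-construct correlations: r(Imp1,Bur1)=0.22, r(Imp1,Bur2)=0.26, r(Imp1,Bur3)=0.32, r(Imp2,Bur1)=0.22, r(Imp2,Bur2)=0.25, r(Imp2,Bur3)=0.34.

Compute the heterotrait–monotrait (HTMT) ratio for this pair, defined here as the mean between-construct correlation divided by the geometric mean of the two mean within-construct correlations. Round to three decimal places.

0.438

Mean between = 1.61/6 = 0.2683.
Mean within-Imp = 0.73/1 = 0.7300; mean within-Bur = 1.54/3 = 0.5133.
Geometric mean = √(0.7300 × 0.5133) = 0.6121.
HTMT = 0.2683 / 0.6121 = 0.438.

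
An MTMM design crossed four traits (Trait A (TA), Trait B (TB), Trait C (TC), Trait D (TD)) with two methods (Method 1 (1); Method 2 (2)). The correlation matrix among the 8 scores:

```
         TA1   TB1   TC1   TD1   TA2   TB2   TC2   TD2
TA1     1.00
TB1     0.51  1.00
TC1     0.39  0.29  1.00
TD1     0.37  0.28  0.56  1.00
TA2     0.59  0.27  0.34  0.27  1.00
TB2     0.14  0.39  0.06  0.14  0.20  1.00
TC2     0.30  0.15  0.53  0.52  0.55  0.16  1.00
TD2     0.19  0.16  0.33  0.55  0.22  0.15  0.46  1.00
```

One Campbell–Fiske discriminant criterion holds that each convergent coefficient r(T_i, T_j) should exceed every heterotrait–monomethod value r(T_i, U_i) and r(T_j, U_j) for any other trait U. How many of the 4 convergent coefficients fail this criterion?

3

Checking each validity diagonal entry against its comparison values:
TA (methods 1·2): 0.59 vs {0.51, 0.20, 0.39, 0.55, 0.37, 0.22} → pass.
TB (methods 1·2): 0.39 vs {0.51, 0.20, 0.29, 0.16, 0.28, 0.15} → fail.
TC (methods 1·2): 0.53 vs {0.39, 0.55, 0.29, 0.16, 0.56, 0.46} → fail.
TD (methods 1·2): 0.55 vs {0.37, 0.22, 0.28, 0.15, 0.56, 0.46} → fail.
3 of 4 fail.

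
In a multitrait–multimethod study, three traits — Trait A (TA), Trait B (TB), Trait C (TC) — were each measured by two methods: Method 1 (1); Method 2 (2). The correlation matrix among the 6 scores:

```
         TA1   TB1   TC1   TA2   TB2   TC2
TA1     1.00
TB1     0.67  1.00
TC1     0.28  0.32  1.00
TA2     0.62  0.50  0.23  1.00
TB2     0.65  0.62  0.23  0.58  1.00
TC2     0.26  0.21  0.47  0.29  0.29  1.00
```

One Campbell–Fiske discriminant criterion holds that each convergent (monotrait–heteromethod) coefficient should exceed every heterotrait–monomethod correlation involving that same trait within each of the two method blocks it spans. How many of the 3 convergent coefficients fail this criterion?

2

Checking each validity diagonal entry against its comparison values:
TA (methods 1·2): 0.62 vs {0.67, 0.58, 0.28, 0.29} → fail.
TB (methods 1·2): 0.62 vs {0.67, 0.58, 0.32, 0.29} → fail.
TC (methods 1·2): 0.47 vs {0.28, 0.29, 0.32, 0.29} → pass.
2 of 3 fail.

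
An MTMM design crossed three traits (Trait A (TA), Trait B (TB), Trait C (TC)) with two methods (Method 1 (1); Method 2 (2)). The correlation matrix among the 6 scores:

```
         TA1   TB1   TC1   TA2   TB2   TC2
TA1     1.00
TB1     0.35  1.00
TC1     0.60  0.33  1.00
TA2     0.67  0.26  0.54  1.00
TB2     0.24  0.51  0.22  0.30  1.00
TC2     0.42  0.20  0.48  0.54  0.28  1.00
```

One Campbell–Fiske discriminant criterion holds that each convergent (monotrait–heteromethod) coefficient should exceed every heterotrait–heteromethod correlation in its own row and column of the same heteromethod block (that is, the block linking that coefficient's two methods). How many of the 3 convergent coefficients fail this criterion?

Each convergent coefficient versus the relevant comparison correlations:
TA (methods 1·2): 0.67 vs {0.24, 0.26, 0.42, 0.54} → pass.
TB (methods 1·2): 0.51 vs {0.26, 0.24, 0.20, 0.22} → pass.
TC (methods 1·2): 0.48 vs {0.54, 0.42, 0.22, 0.20} → fail.
1 of 3 fail.

1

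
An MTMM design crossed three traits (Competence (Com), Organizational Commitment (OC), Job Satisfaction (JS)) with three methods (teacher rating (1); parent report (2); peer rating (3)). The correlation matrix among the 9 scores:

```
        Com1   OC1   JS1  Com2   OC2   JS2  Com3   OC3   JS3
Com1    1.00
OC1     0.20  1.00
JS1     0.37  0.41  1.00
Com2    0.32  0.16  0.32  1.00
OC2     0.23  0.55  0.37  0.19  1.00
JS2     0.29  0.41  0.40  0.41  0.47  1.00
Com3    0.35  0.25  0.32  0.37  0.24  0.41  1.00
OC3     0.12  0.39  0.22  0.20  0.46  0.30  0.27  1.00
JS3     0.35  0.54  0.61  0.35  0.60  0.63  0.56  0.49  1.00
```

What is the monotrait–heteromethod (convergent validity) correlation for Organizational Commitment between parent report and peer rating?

0.46

Same trait (OC), different methods: r(OC2, OC3) = 0.46.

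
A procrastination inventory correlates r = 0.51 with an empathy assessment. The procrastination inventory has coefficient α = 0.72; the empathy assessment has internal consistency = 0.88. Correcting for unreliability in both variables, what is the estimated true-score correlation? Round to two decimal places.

0.64

r_true = r_obs / √(r_xx · r_yy) = 0.51 / √(0.72 × 0.88) = 0.51 / √0.6336 = 0.51 / 0.7960 ≈ 0.64.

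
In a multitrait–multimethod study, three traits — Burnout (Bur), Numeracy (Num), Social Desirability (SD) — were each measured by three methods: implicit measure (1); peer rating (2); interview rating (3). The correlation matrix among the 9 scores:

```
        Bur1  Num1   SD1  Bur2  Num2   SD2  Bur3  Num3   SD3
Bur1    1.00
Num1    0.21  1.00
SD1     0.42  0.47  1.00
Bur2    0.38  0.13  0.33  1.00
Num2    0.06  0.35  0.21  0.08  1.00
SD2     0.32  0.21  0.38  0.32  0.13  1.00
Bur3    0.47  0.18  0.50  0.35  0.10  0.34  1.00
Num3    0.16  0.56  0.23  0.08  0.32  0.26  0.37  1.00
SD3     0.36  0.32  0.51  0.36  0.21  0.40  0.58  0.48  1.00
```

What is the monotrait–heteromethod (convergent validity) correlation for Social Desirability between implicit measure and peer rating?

0.38

Same trait (SD), different methods: r(SD1, SD2) = 0.38.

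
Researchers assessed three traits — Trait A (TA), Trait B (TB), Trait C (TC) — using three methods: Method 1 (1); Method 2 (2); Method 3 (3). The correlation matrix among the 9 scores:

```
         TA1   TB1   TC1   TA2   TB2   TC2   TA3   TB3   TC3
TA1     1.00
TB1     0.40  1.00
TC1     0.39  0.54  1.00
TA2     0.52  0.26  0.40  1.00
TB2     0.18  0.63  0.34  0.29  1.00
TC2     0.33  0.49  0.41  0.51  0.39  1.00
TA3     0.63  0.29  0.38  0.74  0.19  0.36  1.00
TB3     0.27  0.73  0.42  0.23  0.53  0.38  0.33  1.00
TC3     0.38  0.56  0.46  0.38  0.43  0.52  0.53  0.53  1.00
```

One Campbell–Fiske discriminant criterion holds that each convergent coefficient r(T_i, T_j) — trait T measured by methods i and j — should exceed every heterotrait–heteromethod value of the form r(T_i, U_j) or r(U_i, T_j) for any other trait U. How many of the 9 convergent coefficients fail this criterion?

Checking each validity diagonal entry against its comparison values:
TA (methods 1·2): 0.52 vs {0.18, 0.26, 0.33, 0.40} → pass.
TA (methods 1·3): 0.63 vs {0.27, 0.29, 0.38, 0.38} → pass.
TA (methods 2·3): 0.74 vs {0.23, 0.19, 0.38, 0.36} → pass.
TB (methods 1·2): 0.63 vs {0.26, 0.18, 0.49, 0.34} → pass.
TB (methods 1·3): 0.73 vs {0.29, 0.27, 0.56, 0.42} → pass.
TB (methods 2·3): 0.53 vs {0.19, 0.23, 0.43, 0.38} → pass.
TC (methods 1·2): 0.41 vs {0.40, 0.33, 0.34, 0.49} → fail.
TC (methods 1·3): 0.46 vs {0.38, 0.38, 0.42, 0.56} → fail.
TC (methods 2·3): 0.52 vs {0.36, 0.38, 0.38, 0.43} → pass.
2 of 9 fail.

2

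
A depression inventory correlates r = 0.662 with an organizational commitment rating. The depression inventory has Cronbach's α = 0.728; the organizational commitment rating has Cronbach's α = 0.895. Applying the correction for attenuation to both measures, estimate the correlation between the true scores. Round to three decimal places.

0.820

r_true = r_obs / √(r_xx · r_yy) = 0.662 / √(0.728 × 0.895) = 0.662 / √0.651560 = 0.662 / 0.8072 ≈ 0.820.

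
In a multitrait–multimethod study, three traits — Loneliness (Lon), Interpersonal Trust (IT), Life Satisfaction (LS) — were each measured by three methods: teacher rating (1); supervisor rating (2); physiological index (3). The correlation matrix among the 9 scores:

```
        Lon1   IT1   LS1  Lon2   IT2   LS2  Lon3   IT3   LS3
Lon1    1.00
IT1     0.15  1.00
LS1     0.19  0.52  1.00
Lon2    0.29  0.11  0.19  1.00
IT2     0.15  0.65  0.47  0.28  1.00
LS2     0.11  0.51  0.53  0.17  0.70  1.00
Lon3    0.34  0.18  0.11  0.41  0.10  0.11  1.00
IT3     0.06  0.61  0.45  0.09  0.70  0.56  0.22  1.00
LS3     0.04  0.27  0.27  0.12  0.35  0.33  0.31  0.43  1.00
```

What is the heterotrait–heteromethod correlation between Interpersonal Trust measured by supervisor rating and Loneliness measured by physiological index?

Different traits and methods: r(IT2, Lon3) = 0.10.

0.10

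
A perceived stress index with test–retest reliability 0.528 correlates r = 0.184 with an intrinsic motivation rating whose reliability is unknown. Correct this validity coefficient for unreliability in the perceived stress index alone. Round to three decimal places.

Single correction: r_c = r_obs / √r_xx = 0.184 / √0.528 = 0.184 / 0.7266 ≈ 0.253.

0.253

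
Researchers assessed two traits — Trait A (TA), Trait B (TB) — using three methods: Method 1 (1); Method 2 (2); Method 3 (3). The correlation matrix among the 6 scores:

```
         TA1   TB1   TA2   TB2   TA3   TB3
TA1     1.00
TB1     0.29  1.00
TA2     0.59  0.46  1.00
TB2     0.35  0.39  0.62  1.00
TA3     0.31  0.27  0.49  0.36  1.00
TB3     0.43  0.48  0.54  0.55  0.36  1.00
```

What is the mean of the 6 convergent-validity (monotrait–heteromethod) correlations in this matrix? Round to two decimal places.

Convergent values: 0.59, 0.31, 0.49, 0.39, 0.48, 0.55; mean = 2.81/6 = 0.47.

0.47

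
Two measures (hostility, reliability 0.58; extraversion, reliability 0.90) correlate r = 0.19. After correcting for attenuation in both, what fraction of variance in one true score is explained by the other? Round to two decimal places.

0.07

Disattenuated r = 0.19 / √(0.58 × 0.90) = 0.19 / 0.7225 = 0.2630.
Shared true-score variance = 0.2630² = 0.0692 ≈ 0.07.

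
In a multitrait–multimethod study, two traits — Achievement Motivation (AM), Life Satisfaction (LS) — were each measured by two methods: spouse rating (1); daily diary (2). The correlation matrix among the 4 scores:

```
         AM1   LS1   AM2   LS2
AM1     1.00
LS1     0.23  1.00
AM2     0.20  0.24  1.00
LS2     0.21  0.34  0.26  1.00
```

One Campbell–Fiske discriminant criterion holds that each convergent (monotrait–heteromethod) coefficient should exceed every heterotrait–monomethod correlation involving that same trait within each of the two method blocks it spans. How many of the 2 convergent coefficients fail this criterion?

1

Each convergent coefficient versus the relevant comparison correlations:
AM (methods 1·2): 0.20 vs {0.23, 0.26} → fail.
LS (methods 1·2): 0.34 vs {0.23, 0.26} → pass.
1 of 2 fail.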